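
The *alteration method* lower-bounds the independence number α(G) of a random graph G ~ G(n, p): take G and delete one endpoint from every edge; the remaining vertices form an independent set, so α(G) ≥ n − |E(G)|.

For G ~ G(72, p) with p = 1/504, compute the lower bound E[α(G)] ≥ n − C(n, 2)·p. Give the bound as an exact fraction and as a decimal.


E[|E(G)|] = C(72, 2)·p = 2556 · (1/504) = 71/14.
E[α(G)] ≥ n − E[|E(G)|] = 72 − 71/14 = 937/14.
Numerically: ≈ 66.928571.
(This is only a lower bound; the true E[α(G)] may be larger.)

E[α(G)] ≥ 937/14 ≈ 66.928571.


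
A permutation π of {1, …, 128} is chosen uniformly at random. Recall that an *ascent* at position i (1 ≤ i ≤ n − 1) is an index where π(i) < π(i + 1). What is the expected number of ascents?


Write X = Σ X_I over i = 1, …, 127, with X_I the indicator of one ascent.
There are 127 indicators.
For each fixed i, the pair (π(i), π(i+1)) is a uniformly random ordered pair of distinct values from {1, …, 128}; by symmetry P[π(i) < π(i+1)] = 1/2.
By linearity: E[X] = 127 · (1/2) = (128 − 1) · (1/2) = 127/2 ≈ 63.5000.

E[X] = 127/2 = 63.5000.


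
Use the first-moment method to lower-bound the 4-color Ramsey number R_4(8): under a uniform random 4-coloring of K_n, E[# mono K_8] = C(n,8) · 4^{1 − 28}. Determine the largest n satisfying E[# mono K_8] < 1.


We need C(n, 8) · 4^{1 − 28} < 1, i.e. C(n, 8) < 4^{28 − 1} = 18014398509481984.
Check values of n near the boundary:
  n = 406: C(406, 8) = 17082453897995850; 17082453897995850 < 18014398509481984? YES
  n = 407: C(407, 8) = 17424959239309050; 17424959239309050 < 18014398509481984? YES
  n = 408: C(408, 8) = 17773458424095231; 17773458424095231 < 18014398509481984? YES
  n = 409: C(409, 8) = 18128041135797879; 18128041135797879 < 18014398509481984? NO
  n = 410: C(410, 8) = 18488798173326195; 18488798173326195 < 18014398509481984? NO
  n = 411: C(411, 8) = 18855821462126715; 18855821462126715 < 18014398509481984? NO
The largest n with C(n, 8) < 18014398509481984 is n = 408 (where E[X] = 17773458424095231/18014398509481984 ≈ 0.9866251). Hence R_4(8) > 408, i.e. R_4(8) ≥ 409.

Largest n = 408; hence R_4(8) > 408.


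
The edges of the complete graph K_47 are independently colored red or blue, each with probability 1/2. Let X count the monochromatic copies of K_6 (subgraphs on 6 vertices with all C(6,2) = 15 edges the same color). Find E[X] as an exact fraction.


Let X = Σ_S X_S over the C(47, 6) = 10737573 subsets S of size 6, where X_S = 1 if the K_6 on S is monochromatic.
For a fixed S, the K_6 on S has C(6, 2) = 15 edges. P[all 15 edges red] = (1/2)^15, and likewise for blue, so P[monochromatic] = 2·(1/2)^15 = 2^{1 − 15} = 1/16384.
By linearity of expectation: E[X] = C(47, 6) · 2^{1 − 15} = 10737573 · 1/16384 = 10737573/16384.
Numerically: E[X] ≈ 655.369.

E[X] = C(47,6)·2^(1−C(6,2)) = 10737573/16384 ≈ 655.369.


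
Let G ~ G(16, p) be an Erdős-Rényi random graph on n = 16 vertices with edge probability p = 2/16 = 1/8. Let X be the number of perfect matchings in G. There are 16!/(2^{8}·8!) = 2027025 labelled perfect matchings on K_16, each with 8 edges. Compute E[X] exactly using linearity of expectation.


K_16 has 16!/(2^{8}·8!) = 2027025 labelled perfect matchings.
For each such perfect matching H, let X_H = 1 if all 8 edges of H are present in G. Then P[X_H = 1] = p^{8} = (1/8)^{8} = 1/16777216.
By linearity: E[X] = Σ_H E[X_H] = 2027025 · p^{8} = 2027025 · 1/16777216 = 2027025/16777216.
Numerically: E[X] ≈ 0.1208.

E[X] = 2027025 · (1/8)^{8} = 2027025/16777216 ≈ 0.1208.


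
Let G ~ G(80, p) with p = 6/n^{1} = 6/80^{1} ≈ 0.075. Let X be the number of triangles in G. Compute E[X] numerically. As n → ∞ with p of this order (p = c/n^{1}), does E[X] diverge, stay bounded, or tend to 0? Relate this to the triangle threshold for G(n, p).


Number of potential triangles: C(80, 3) = 82160.
Each occurs with probability p³ ≈ (0.075)³ ≈ 4.21875e-04.
By linearity: E[X] = C(80, 3)·p³ ≈ 82160 · 4.21875e-04 ≈ 34.661.
Here α = 1, so p = 6/n is exactly at the triangle threshold p ~ 1/n. Asymptotically E[X] → c³/6 = 6³/6 = 36 ≈ 36.000, a bounded constant. In this regime the triangle count is asymptotically Poisson(c³/6).

E[X] ≈ 34.661; in regime p = Θ(1/n^{1}) E[X] stays bounded (at the triangle threshold p ~ 1/n).


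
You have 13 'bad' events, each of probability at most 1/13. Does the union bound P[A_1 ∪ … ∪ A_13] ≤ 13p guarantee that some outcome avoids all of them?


Union bound: P[∪_{i=1}^{13} A_i] ≤ Σ_i P[A_i] ≤ 13·p = 13·(1/13) = 1.
Numerically: 1 ≈ 1.0000000.
Is 1 < 1? NO.
Since the bound 1 is ≥ 1, the union bound is uninformative here; it does NOT by itself certify existence.

13·p = 1 ≈ 1.0000000; existence NOT certified by the union bound.


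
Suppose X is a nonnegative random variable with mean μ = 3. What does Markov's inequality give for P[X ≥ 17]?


μ = E[X] = 3, a = 17.
Markov: P[X ≥ 17] ≤ μ/a = (3)/17 = 3/17.
Numerically: ≈ 0.176471.
(Since a = 17 > μ = 3.000000, the bound 3/17 is < 1 and informative.)

P[X ≥ 17] ≤ 3/17 ≈ 0.176471.


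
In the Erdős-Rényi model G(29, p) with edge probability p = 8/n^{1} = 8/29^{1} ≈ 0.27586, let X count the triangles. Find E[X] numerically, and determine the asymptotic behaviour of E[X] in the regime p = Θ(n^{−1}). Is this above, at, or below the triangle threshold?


Number of potential triangles: C(29, 3) = 3654.
Each occurs with probability p³ ≈ (0.27586)³ ≈ 2.0993071e-02.
By linearity: E[X] = C(29, 3)·p³ ≈ 3654 · 2.0993071e-02 ≈ 76.70868.
Here α = 1, so p = 8/n is exactly at the triangle threshold p ~ 1/n. Asymptotically E[X] → c³/6 = 8³/6 = 256/3 ≈ 85.33333, a bounded constant. In this regime the triangle count is asymptotically Poisson(c³/6).

E[X] ≈ 76.70868; in regime p = Θ(1/n^{1}) E[X] stays bounded (at the triangle threshold p ~ 1/n).


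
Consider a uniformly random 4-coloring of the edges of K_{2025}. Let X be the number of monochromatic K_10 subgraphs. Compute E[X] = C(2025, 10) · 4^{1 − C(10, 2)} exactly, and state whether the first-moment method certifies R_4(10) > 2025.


E[X] = C(2025, 10) · 4^{1 − 45} = 312479209053472269772600560 · 4^{−44} = 312479209053472269772600560/309485009821345068724781056.
As a reduced fraction: E[X] = 19529950565842016860787535/19342813113834066795298816 ≈ 1.00967.
Is E[X] < 1? NO.
Since E[X] ≥ 1, the first-moment bound is inconclusive at n = 2025; it does NOT by itself certify R_4(10) > 2025.

E[X] = 19529950565842016860787535/19342813113834066795298816 ≈ 1.00967; E[X] ≥ 1; first-moment method inconclusive here.


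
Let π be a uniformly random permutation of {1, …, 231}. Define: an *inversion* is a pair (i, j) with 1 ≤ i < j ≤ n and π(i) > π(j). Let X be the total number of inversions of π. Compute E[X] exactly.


Write X = Σ X_I over the C(231, 2) = 26565 pairs i < j, with X_I the indicator of one inversion.
There are 26565 indicators.
For each fixed pair i < j, the values π(i) and π(j) are two distinct elements of {1, …, 231} in uniformly random order; by symmetry P[π(i) > π(j)] = 1/2.
By linearity: E[X] = 26565 · (1/2) = C(231, 2) · (1/2) = 26565/2 = 26565/2 ≈ 13282.50000.

E[X] = 26565/2 = 13282.50000.


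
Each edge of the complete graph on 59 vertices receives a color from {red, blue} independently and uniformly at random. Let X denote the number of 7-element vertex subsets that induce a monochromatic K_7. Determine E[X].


Let X = Σ_S X_S over the C(59, 7) = 341149446 subsets S of size 7, where X_S = 1 if the K_7 on S is monochromatic.
For a fixed S, the K_7 on S has C(7, 2) = 21 edges. P[all 21 edges red] = (1/2)^21, and likewise for blue, so P[monochromatic] = 2·(1/2)^21 = 2^{1 − 21} = 1/1048576.
Summing: E[X] = C(59, 7) · 2^{1 − 21} = 341149446 · 1/1048576 = 170574723/524288.
Numerically: E[X] ≈ 325.34546.

E[X] = C(59,7)·2^(1−C(7,2)) = 170574723/524288 ≈ 325.34546.


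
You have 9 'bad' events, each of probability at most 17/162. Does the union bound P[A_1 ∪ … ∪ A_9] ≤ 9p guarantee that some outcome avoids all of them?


Union bound: P[∪_{i=1}^{9} A_i] ≤ Σ_i P[A_i] ≤ 9·p = 9·(17/162) = 17/18.
Numerically: 17/18 ≈ 0.944444.
Is 17/18 < 1? YES.
Since P[∪ A_i] ≤ 17/18 < 1, the complement has P[∩ A_i^c] ≥ 1 − 17/18 = 1/18 > 0, so some outcome avoids every A_i.

9·p = 17/18 ≈ 0.944444; existence CERTIFIED by the union bound.


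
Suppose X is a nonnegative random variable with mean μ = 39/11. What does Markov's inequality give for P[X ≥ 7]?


μ = E[X] = 39/11, a = 7.
Markov: P[X ≥ 7] ≤ μ/a = (39/11)/7 = 39/77.
Numerically: ≈ 0.506494.
(Since a = 7 > μ = 3.545455, the bound 39/77 is < 1 and informative.)

P[X ≥ 7] ≤ 39/77 ≈ 0.506494.


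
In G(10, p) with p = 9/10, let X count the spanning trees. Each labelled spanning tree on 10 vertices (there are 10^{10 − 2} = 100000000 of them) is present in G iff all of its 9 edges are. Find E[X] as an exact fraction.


K_10 has 10^{10 − 2} = 100000000 labelled spanning trees.
For each such spanning tree H, let X_H = 1 if all 9 edges of H are present in G. Then P[X_H = 1] = p^{9} = (9/10)^{9} = 387420489/1000000000.
Summing the indicators: E[X] = Σ_H E[X_H] = 100000000 · p^{9} = 100000000 · 387420489/1000000000 = 387420489/10.
Numerically: E[X] ≈ 3.8742e+07.

E[X] = 100000000 · (9/10)^{9} = 387420489/10 ≈ 3.8742e+07.


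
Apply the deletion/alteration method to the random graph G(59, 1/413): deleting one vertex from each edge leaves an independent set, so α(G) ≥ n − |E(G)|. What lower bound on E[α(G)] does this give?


E[|E(G)|] = C(59, 2)·p = 1711 · (1/413) = 29/7.
E[α(G)] ≥ n − E[|E(G)|] = 59 − 29/7 = 384/7.
Numerically: ≈ 54.8571.
(This is only a lower bound; the true E[α(G)] may be larger.)

E[α(G)] ≥ 384/7 ≈ 54.8571.


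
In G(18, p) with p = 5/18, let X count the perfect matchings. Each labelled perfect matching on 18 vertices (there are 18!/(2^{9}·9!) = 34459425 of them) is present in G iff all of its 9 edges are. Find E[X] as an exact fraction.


K_18 has 18!/(2^{9}·9!) = 34459425 labelled perfect matchings.
For each such perfect matching H, let X_H = 1 if all 9 edges of H are present in G. Then P[X_H = 1] = p^{9} = (5/18)^{9} = 1953125/198359290368.
Summing the indicators: E[X] = Σ_H E[X_H] = 34459425 · p^{9} = 34459425 · 1953125/198359290368 = 830908203125/2448880128.
Numerically: E[X] ≈ 339.3.

E[X] = 34459425 · (5/18)^{9} = 830908203125/2448880128 ≈ 339.3.


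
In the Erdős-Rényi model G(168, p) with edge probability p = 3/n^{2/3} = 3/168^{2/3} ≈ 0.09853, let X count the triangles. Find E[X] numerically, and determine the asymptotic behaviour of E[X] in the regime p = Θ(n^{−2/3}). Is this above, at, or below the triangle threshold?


Number of potential triangles: C(168, 3) = 776216.
Each occurs with probability p³ ≈ (0.09853)³ ≈ 9.566327e-04.
By linearity: E[X] = C(168, 3)·p³ ≈ 776216 · 9.566327e-04 ≈ 742.5536.
Since α = 2/3 < 1, p = c/n^{2/3} ≫ 1/n is above the triangle threshold p ~ 1/n. Asymptotically E[X] ~ (c³/6)·n^{3(1−α)} = (3³/6)·n^{1} → ∞; triangles are abundant w.h.p.

E[X] ≈ 742.5536; in regime p = Θ(1/n^{2/3}) E[X] diverges (above the triangle threshold p ~ 1/n).


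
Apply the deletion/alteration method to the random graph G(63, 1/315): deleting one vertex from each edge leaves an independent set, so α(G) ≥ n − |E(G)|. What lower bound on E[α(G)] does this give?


E[|E(G)|] = C(63, 2)·p = 1953 · (1/315) = 31/5.
E[α(G)] ≥ n − E[|E(G)|] = 63 − 31/5 = 284/5.
Numerically: ≈ 56.800.
(This is only a lower bound; the true E[α(G)] may be larger.)

E[α(G)] ≥ 284/5 ≈ 56.800.


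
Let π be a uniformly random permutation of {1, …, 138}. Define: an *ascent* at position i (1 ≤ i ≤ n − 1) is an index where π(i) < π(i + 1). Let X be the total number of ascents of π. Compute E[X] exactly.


Write X = Σ X_I over i = 1, …, 137, with X_I the indicator of one ascent.
There are 137 indicators.
For each fixed i, the pair (π(i), π(i+1)) is a uniformly random ordered pair of distinct values from {1, …, 138}; by symmetry P[π(i) < π(i+1)] = 1/2.
By linearity: E[X] = 137 · (1/2) = (138 − 1) · (1/2) = 137/2 ≈ 68.500000.

E[X] = 137/2 = 68.500000.


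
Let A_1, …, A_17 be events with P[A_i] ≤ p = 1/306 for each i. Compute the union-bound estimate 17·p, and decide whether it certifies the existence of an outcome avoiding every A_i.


Union bound: P[∪_{i=1}^{17} A_i] ≤ Σ_i P[A_i] ≤ 17·p = 17·(1/306) = 1/18.
Numerically: 1/18 ≈ 0.056.
Is 1/18 < 1? YES.
Since P[∪ A_i] ≤ 1/18 < 1, the complement has P[∩ A_i^c] ≥ 1 − 1/18 = 17/18 > 0, so some outcome avoids every A_i.

17·p = 1/18 ≈ 0.056; existence CERTIFIED by the union bound.


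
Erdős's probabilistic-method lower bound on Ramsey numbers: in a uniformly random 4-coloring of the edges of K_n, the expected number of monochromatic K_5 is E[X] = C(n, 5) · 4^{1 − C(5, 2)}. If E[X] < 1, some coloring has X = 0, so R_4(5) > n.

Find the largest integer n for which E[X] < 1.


We need C(n, 5) · 4^{1 − 10} < 1, i.e. C(n, 5) < 4^{10 − 1} = 262144.
Check values of n near the boundary:
  n = 29: C(29, 5) = 118755; 118755 < 262144? YES
  n = 30: C(30, 5) = 142506; 142506 < 262144? YES
  n = 31: C(31, 5) = 169911; 169911 < 262144? YES
  n = 32: C(32, 5) = 201376; 201376 < 262144? YES
  n = 33: C(33, 5) = 237336; 237336 < 262144? YES
  n = 34: C(34, 5) = 278256; 278256 < 262144? NO
The largest n with C(n, 5) < 262144 is n = 33 (where E[X] = 29667/32768 ≈ 0.905). Hence R_4(5) > 33, i.e. R_4(5) ≥ 34.

Largest n = 33; hence R_4(5) > 33.


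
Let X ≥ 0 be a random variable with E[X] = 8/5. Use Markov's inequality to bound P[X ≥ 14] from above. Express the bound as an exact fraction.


μ = E[X] = 8/5, a = 14.
Markov: P[X ≥ 14] ≤ μ/a = (8/5)/14 = 4/35.
Numerically: ≈ 0.11429.
(Since a = 14 > μ = 1.60000, the bound 4/35 is < 1 and informative.)

P[X ≥ 14] ≤ 4/35 ≈ 0.11429.


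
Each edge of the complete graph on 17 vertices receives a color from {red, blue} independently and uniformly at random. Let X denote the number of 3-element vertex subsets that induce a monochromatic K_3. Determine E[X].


Let X = Σ_S X_S over the C(17, 3) = 680 subsets S of size 3, where X_S = 1 if the K_3 on S is monochromatic.
For a fixed S, the K_3 on S has C(3, 2) = 3 edges. P[all 3 edges red] = (1/2)^3, and likewise for blue, so P[monochromatic] = 2·(1/2)^3 = 2^{1 − 3} = 1/4.
By linearity of expectation: E[X] = C(17, 3) · 2^{1 − 3} = 680 · 1/4 = 170.
Numerically: E[X] ≈ 170.00000.

E[X] = C(17,3)·2^(1−C(3,2)) = 170 ≈ 170.00000.


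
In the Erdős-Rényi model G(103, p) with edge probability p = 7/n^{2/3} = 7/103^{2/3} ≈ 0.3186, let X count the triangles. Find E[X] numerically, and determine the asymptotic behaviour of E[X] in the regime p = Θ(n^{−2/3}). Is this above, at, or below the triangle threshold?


Number of potential triangles: C(103, 3) = 176851.
Each occurs with probability p³ ≈ (0.3186)³ ≈ 3.233104e-02.
By linearity: E[X] = C(103, 3)·p³ ≈ 176851 · 3.233104e-02 ≈ 5717.7767.
Since α = 2/3 < 1, p = c/n^{2/3} ≫ 1/n is above the triangle threshold p ~ 1/n. Asymptotically E[X] ~ (c³/6)·n^{3(1−α)} = (7³/6)·n^{1} → ∞; triangles are abundant w.h.p.

E[X] ≈ 5717.7767; in regime p = Θ(1/n^{2/3}) E[X] diverges (above the triangle threshold p ~ 1/n).


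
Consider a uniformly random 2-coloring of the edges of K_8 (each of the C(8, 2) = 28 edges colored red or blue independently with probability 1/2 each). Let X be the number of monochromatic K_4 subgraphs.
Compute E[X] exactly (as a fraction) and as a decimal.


Let X = Σ_S X_S over the C(8, 4) = 70 subsets S of size 4, where X_S = 1 if the K_4 on S is monochromatic.
For a fixed S, the K_4 on S has C(4, 2) = 6 edges. P[all 6 edges red] = (1/2)^6, and likewise for blue, so P[monochromatic] = 2·(1/2)^6 = 2^{1 − 6} = 1/32.
Summing: E[X] = C(8, 4) · 2^{1 − 6} = 70 · 1/32 = 35/16.
Numerically: E[X] ≈ 2.18750.

E[X] = C(8,4)·2^(1−C(4,2)) = 35/16 ≈ 2.18750.


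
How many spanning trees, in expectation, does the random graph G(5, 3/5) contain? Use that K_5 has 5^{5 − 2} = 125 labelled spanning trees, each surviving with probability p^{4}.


K_5 has 5^{5 − 2} = 125 labelled spanning trees.
For each such spanning tree H, let X_H = 1 if all 4 edges of H are present in G. Then P[X_H = 1] = p^{4} = (3/5)^{4} = 81/625.
By linearity of expectation: E[X] = Σ_H E[X_H] = 125 · p^{4} = 125 · 81/625 = 81/5.
Numerically: E[X] ≈ 16.2.

E[X] = 125 · (3/5)^{4} = 81/5 ≈ 16.2.


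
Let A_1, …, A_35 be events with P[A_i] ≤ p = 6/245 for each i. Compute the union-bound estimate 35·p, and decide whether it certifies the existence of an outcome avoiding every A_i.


Union bound: P[∪_{i=1}^{35} A_i] ≤ Σ_i P[A_i] ≤ 35·p = 35·(6/245) = 6/7.
Numerically: 6/7 ≈ 0.857.
Is 6/7 < 1? YES.
Since P[∪ A_i] ≤ 6/7 < 1, the complement has P[∩ A_i^c] ≥ 1 − 6/7 = 1/7 > 0, so some outcome avoids every A_i.

35·p = 6/7 ≈ 0.857; existence CERTIFIED by the union bound.


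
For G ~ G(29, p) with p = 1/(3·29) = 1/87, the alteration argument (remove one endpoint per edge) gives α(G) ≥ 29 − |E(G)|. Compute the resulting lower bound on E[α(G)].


E[|E(G)|] = C(29, 2)·p = 406 · (1/87) = 14/3.
E[α(G)] ≥ n − E[|E(G)|] = 29 − 14/3 = 73/3.
Numerically: ≈ 24.333333.
(This is only a lower bound; the true E[α(G)] may be larger.)

E[α(G)] ≥ 73/3 ≈ 24.333333.


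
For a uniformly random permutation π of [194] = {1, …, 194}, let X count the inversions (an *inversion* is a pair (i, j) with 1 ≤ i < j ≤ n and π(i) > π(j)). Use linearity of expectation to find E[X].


Write X = Σ X_I over the C(194, 2) = 18721 pairs i < j, with X_I the indicator of one inversion.
There are 18721 indicators.
For each fixed pair i < j, the values π(i) and π(j) are two distinct elements of {1, …, 194} in uniformly random order; by symmetry P[π(i) > π(j)] = 1/2.
By linearity: E[X] = 18721 · (1/2) = C(194, 2) · (1/2) = 18721/2 = 18721/2 ≈ 9360.50000.

E[X] = 18721/2 = 9360.50000.


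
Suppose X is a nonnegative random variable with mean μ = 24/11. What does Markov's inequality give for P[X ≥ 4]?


μ = E[X] = 24/11, a = 4.
Markov: P[X ≥ 4] ≤ μ/a = (24/11)/4 = 6/11.
Numerically: ≈ 0.545.
(Since a = 4 > μ = 2.182, the bound 6/11 is < 1 and informative.)

P[X ≥ 4] ≤ 6/11 ≈ 0.545.


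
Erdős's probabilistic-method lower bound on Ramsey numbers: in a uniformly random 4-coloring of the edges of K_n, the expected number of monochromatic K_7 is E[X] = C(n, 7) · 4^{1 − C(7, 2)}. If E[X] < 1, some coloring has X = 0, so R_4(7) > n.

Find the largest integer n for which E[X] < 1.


We need C(n, 7) · 4^{1 − 21} < 1, i.e. C(n, 7) < 4^{21 − 1} = 1099511627776.
Check values of n near the boundary:
  n = 176: C(176, 7) = 919790691600; 919790691600 < 1099511627776? YES
  n = 177: C(177, 7) = 957664425960; 957664425960 < 1099511627776? YES
  n = 178: C(178, 7) = 996867063280; 996867063280 < 1099511627776? YES
  n = 179: C(179, 7) = 1037437234460; 1037437234460 < 1099511627776? YES
  n = 180: C(180, 7) = 1079414463600; 1079414463600 < 1099511627776? YES
  n = 181: C(181, 7) = 1122839183400; 1122839183400 < 1099511627776? NO
  n = 182: C(182, 7) = 1167752750736; 1167752750736 < 1099511627776? NO
The largest n with C(n, 7) < 1099511627776 is n = 180 (where E[X] = 67463403975/68719476736 ≈ 0.982). Hence R_4(7) > 180, i.e. R_4(7) ≥ 181.

Largest n = 180; hence R_4(7) > 180.


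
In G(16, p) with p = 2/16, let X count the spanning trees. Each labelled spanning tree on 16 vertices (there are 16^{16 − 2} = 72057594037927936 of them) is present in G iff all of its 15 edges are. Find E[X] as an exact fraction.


K_16 has 16^{16 − 2} = 72057594037927936 labelled spanning trees.
For each such spanning tree H, let X_H = 1 if all 15 edges of H are present in G. Then P[X_H = 1] = p^{15} = (1/8)^{15} = 1/35184372088832.
By linearity: E[X] = Σ_H E[X_H] = 72057594037927936 · p^{15} = 72057594037927936 · 1/35184372088832 = 2048.
Numerically: E[X] ≈ 2048.

E[X] = 72057594037927936 · (1/8)^{15} = 2048 ≈ 2048.


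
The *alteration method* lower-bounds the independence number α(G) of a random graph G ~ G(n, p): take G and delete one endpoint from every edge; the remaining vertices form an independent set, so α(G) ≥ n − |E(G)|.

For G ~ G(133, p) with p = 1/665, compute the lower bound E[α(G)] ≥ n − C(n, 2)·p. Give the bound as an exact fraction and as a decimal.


E[|E(G)|] = C(133, 2)·p = 8778 · (1/665) = 66/5.
E[α(G)] ≥ n − E[|E(G)|] = 133 − 66/5 = 599/5.
Numerically: ≈ 119.80000.
(This is only a lower bound; the true E[α(G)] may be larger.)

E[α(G)] ≥ 599/5 ≈ 119.80000.


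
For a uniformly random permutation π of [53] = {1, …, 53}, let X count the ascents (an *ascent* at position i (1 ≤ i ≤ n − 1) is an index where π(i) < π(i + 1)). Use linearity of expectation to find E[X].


Write X = Σ X_I over i = 1, …, 52, with X_I the indicator of one ascent.
There are 52 indicators.
For each fixed i, the pair (π(i), π(i+1)) is a uniformly random ordered pair of distinct values from {1, …, 53}; by symmetry P[π(i) < π(i+1)] = 1/2.
By linearity: E[X] = 52 · (1/2) = (53 − 1) · (1/2) = 26 ≈ 26.0000.

E[X] = 26 = 26.0000.


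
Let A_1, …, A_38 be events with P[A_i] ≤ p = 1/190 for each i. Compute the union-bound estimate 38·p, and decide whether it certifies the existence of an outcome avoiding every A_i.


Union bound: P[∪_{i=1}^{38} A_i] ≤ Σ_i P[A_i] ≤ 38·p = 38·(1/190) = 1/5.
Numerically: 1/5 ≈ 0.200.
Is 1/5 < 1? YES.
Since P[∪ A_i] ≤ 1/5 < 1, the complement has P[∩ A_i^c] ≥ 1 − 1/5 = 4/5 > 0, so some outcome avoids every A_i.

38·p = 1/5 ≈ 0.200; existence CERTIFIED by the union bound.


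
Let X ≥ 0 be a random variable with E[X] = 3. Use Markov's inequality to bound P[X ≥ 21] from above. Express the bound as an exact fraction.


μ = E[X] = 3, a = 21.
Markov: P[X ≥ 21] ≤ μ/a = (3)/21 = 1/7.
Numerically: ≈ 0.14286.
(Since a = 21 > μ = 3.00000, the bound 1/7 is < 1 and informative.)

P[X ≥ 21] ≤ 1/7 ≈ 0.14286.


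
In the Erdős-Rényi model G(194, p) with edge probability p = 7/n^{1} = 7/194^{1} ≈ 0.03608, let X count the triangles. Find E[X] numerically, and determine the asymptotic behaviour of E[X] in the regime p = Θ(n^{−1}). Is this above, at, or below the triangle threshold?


Number of potential triangles: C(194, 3) = 1198144.
Each occurs with probability p³ ≈ (0.03608)³ ≈ 4.697739e-05.
By linearity: E[X] = C(194, 3)·p³ ≈ 1198144 · 4.697739e-05 ≈ 56.2857.
Here α = 1, so p = 7/n is exactly at the triangle threshold p ~ 1/n. Asymptotically E[X] → c³/6 = 7³/6 = 343/6 ≈ 57.1667, a bounded constant. In this regime the triangle count is asymptotically Poisson(c³/6).

E[X] ≈ 56.2857; in regime p = Θ(1/n^{1}) E[X] stays bounded (at the triangle threshold p ~ 1/n).


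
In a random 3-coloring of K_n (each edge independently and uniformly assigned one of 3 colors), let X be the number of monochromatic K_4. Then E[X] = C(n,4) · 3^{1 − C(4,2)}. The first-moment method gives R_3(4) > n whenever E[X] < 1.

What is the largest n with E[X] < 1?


We need C(n, 4) · 3^{1 − 6} < 1, i.e. C(n, 4) < 3^{6 − 1} = 243.
Check values of n near the boundary:
  n = 6: C(6, 4) = 15; 15 < 243? YES
  n = 7: C(7, 4) = 35; 35 < 243? YES
  n = 8: C(8, 4) = 70; 70 < 243? YES
  n = 9: C(9, 4) = 126; 126 < 243? YES
  n = 10: C(10, 4) = 210; 210 < 243? YES
  n = 11: C(11, 4) = 330; 330 < 243? NO
  n = 12: C(12, 4) = 495; 495 < 243? NO
The largest n with C(n, 4) < 243 is n = 10 (where E[X] = 70/81 ≈ 0.864198). Hence R_3(4) > 10, i.e. R_3(4) ≥ 11.

Largest n = 10; hence R_3(4) > 10.


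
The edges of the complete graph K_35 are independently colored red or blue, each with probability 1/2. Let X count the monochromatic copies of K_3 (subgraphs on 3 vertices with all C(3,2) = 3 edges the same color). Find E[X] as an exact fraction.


Let X = Σ_S X_S over the C(35, 3) = 6545 subsets S of size 3, where X_S = 1 if the K_3 on S is monochromatic.
For a fixed S, the K_3 on S has C(3, 2) = 3 edges. P[all 3 edges red] = (1/2)^3, and likewise for blue, so P[monochromatic] = 2·(1/2)^3 = 2^{1 − 3} = 1/4.
Summing: E[X] = C(35, 3) · 2^{1 − 3} = 6545 · 1/4 = 6545/4.
Numerically: E[X] ≈ 1636.250000.

E[X] = C(35,3)·2^(1−C(3,2)) = 6545/4 ≈ 1636.250000.


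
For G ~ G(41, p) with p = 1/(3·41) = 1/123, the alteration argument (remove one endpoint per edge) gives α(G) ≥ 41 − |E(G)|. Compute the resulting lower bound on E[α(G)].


E[|E(G)|] = C(41, 2)·p = 820 · (1/123) = 20/3.
E[α(G)] ≥ n − E[|E(G)|] = 41 − 20/3 = 103/3.
Numerically: ≈ 34.3333.
(This is only a lower bound; the true E[α(G)] may be larger.)

E[α(G)] ≥ 103/3 ≈ 34.3333.


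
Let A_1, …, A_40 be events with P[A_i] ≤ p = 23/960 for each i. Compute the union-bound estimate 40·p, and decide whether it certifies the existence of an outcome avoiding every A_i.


Union bound: P[∪_{i=1}^{40} A_i] ≤ Σ_i P[A_i] ≤ 40·p = 40·(23/960) = 23/24.
Numerically: 23/24 ≈ 0.9583333.
Is 23/24 < 1? YES.
Since P[∪ A_i] ≤ 23/24 < 1, the complement has P[∩ A_i^c] ≥ 1 − 23/24 = 1/24 > 0, so some outcome avoids every A_i.

40·p = 23/24 ≈ 0.9583333; existence CERTIFIED by the union bound.


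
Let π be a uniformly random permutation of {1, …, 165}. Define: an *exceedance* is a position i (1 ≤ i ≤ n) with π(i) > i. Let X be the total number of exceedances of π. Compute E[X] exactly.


Write X = Σ_{i=1}^{165} X_i, where X_i = 1_{π(i) > i}.
For each fixed i, π(i) is uniform over {1, …, 165} (marginal of a uniform permutation), so P[π(i) > i] = (n − i)/n. Summing: Σ_{i=1}^{165} (n − i)/n = (0 + 1 + … + 164)/165 = 165(165 − 1)/(2·165) = (165 − 1)/2.
Hence E[X] = Σ_{i=1}^{165} (165 − i)/165 = 82 ≈ 82.0000.

E[X] = 82 = 82.0000.


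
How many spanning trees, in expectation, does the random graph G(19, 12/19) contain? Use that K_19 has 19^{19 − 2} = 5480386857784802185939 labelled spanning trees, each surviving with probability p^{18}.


K_19 has 19^{19 − 2} = 5480386857784802185939 labelled spanning trees.
For each such spanning tree H, let X_H = 1 if all 18 edges of H are present in G. Then P[X_H = 1] = p^{18} = (12/19)^{18} = 26623333280885243904/104127350297911241532841.
By linearity of expectation: E[X] = Σ_H E[X_H] = 5480386857784802185939 · p^{18} = 5480386857784802185939 · 26623333280885243904/104127350297911241532841 = 26623333280885243904/19.
Numerically: E[X] ≈ 1.401e+18.

E[X] = 5480386857784802185939 · (12/19)^{18} = 26623333280885243904/19 ≈ 1.401e+18.


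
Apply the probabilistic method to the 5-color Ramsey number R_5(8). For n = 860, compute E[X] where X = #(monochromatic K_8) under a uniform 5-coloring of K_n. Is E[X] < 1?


E[X] = C(860, 8) · 5^{1 − 28} = 7182671140665308145 · 5^{−27} = 7182671140665308145/7450580596923828125.
As a reduced fraction: E[X] = 1436534228133061629/1490116119384765625 ≈ 0.9640.
Is E[X] < 1? YES.
Since E[X] < 1, there exists a 5-coloring of K_{860} with no monochromatic K_8; hence R_5(8) > 860.

E[X] = 1436534228133061629/1490116119384765625 ≈ 0.9640; E[X] < 1, so R_5(8) > 860.


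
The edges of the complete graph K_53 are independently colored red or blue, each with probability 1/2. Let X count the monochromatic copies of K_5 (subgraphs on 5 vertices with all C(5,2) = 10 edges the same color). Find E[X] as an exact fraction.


Let X = Σ_S X_S over the C(53, 5) = 2869685 subsets S of size 5, where X_S = 1 if the K_5 on S is monochromatic.
For a fixed S, the K_5 on S has C(5, 2) = 10 edges. P[all 10 edges red] = (1/2)^10, and likewise for blue, so P[monochromatic] = 2·(1/2)^10 = 2^{1 − 10} = 1/512.
By linearity of expectation: E[X] = C(53, 5) · 2^{1 − 10} = 2869685 · 1/512 = 2869685/512.
Numerically: E[X] ≈ 5604.854.

E[X] = C(53,5)·2^(1−C(5,2)) = 2869685/512 ≈ 5604.854.


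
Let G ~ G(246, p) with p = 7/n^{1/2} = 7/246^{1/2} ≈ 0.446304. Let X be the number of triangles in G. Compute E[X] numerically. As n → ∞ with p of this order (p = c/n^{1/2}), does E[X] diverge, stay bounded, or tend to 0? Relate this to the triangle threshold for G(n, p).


Number of potential triangles: C(246, 3) = 2450980.
Each occurs with probability p³ ≈ (0.446304)³ ≈ 8.88978913e-02.
By linearity: E[X] = C(246, 3)·p³ ≈ 2450980 · 8.88978913e-02 ≈ 217886.953601.
Since α = 1/2 < 1, p = c/n^{1/2} ≫ 1/n is above the triangle threshold p ~ 1/n. Asymptotically E[X] ~ (c³/6)·n^{3(1−α)} = (7³/6)·n^{1.5} → ∞; triangles are abundant w.h.p.

E[X] ≈ 217886.953601; in regime p = Θ(1/n^{1/2}) E[X] diverges (above the triangle threshold p ~ 1/n).


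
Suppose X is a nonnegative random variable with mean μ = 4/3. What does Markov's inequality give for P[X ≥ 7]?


μ = E[X] = 4/3, a = 7.
Markov: P[X ≥ 7] ≤ μ/a = (4/3)/7 = 4/21.
Numerically: ≈ 0.190.
(Since a = 7 > μ = 1.333, the bound 4/21 is < 1 and informative.)

P[X ≥ 7] ≤ 4/21 ≈ 0.190.


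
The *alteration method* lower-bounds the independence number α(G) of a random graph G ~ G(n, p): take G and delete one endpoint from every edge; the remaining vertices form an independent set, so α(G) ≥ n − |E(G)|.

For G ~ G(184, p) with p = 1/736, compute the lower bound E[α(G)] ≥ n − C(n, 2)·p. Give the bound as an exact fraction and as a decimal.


E[|E(G)|] = C(184, 2)·p = 16836 · (1/736) = 183/8.
E[α(G)] ≥ n − E[|E(G)|] = 184 − 183/8 = 1289/8.
Numerically: ≈ 161.12500.
(This is only a lower bound; the true E[α(G)] may be larger.)

E[α(G)] ≥ 1289/8 ≈ 161.12500.


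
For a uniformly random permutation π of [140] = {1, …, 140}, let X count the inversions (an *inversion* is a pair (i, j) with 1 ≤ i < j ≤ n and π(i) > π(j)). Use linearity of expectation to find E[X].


Write X = Σ X_I over the C(140, 2) = 9730 pairs i < j, with X_I the indicator of one inversion.
There are 9730 indicators.
For each fixed pair i < j, the values π(i) and π(j) are two distinct elements of {1, …, 140} in uniformly random order; by symmetry P[π(i) > π(j)] = 1/2.
By linearity: E[X] = 9730 · (1/2) = C(140, 2) · (1/2) = 9730/2 = 4865 ≈ 4865.000.

E[X] = 4865 = 4865.000.


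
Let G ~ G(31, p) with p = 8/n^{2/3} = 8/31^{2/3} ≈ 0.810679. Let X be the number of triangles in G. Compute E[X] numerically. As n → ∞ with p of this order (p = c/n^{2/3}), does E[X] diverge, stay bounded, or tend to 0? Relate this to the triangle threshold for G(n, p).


Number of potential triangles: C(31, 3) = 4495.
Each occurs with probability p³ ≈ (0.810679)³ ≈ 5.32778356e-01.
By linearity: E[X] = C(31, 3)·p³ ≈ 4495 · 5.32778356e-01 ≈ 2394.838710.
Since α = 2/3 < 1, p = c/n^{2/3} ≫ 1/n is above the triangle threshold p ~ 1/n. Asymptotically E[X] ~ (c³/6)·n^{3(1−α)} = (8³/6)·n^{1} → ∞; triangles are abundant w.h.p.

E[X] ≈ 2394.838710; in regime p = Θ(1/n^{2/3}) E[X] diverges (above the triangle threshold p ~ 1/n).


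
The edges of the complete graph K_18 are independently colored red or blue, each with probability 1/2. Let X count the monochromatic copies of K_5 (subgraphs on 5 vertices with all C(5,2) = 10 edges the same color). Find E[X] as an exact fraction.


Let X = Σ_S X_S over the C(18, 5) = 8568 subsets S of size 5, where X_S = 1 if the K_5 on S is monochromatic.
For a fixed S, the K_5 on S has C(5, 2) = 10 edges. P[all 10 edges red] = (1/2)^10, and likewise for blue, so P[monochromatic] = 2·(1/2)^10 = 2^{1 − 10} = 1/512.
Summing: E[X] = C(18, 5) · 2^{1 − 10} = 8568 · 1/512 = 1071/64.
Numerically: E[X] ≈ 16.7344.

E[X] = C(18,5)·2^(1−C(5,2)) = 1071/64 ≈ 16.7344.


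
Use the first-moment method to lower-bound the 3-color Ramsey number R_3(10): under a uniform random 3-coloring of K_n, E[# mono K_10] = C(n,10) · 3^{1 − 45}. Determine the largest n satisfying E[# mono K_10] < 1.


We need C(n, 10) · 3^{1 − 45} < 1, i.e. C(n, 10) < 3^{45 − 1} = 984770902183611232881.
Check values of n near the boundary:
  n = 567: C(567, 10) = 873787071273467749398; 873787071273467749398 < 984770902183611232881? YES
  n = 568: C(568, 10) = 889446337783744949208; 889446337783744949208 < 984770902183611232881? YES
  n = 569: C(569, 10) = 905357721286137524328; 905357721286137524328 < 984770902183611232881? YES
  n = 570: C(570, 10) = 921524823451961408691; 921524823451961408691 < 984770902183611232881? YES
  n = 571: C(571, 10) = 937951290893172842001; 937951290893172842001 < 984770902183611232881? YES
  n = 572: C(572, 10) = 954640815642161682606; 954640815642161682606 < 984770902183611232881? YES
  n = 573: C(573, 10) = 971597135635805762226; 971597135635805762226 < 984770902183611232881? YES
  n = 574: C(574, 10) = 988824035203816502691; 988824035203816502691 < 984770902183611232881? NO
The largest n with C(n, 10) < 984770902183611232881 is n = 573 (where E[X] = 35985079097622435638/36472996377170786403 ≈ 0.987). Hence R_3(10) > 573, i.e. R_3(10) ≥ 574.

Largest n = 573; hence R_3(10) > 573.


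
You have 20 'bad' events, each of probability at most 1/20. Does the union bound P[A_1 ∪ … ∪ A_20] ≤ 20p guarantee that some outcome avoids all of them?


Union bound: P[∪_{i=1}^{20} A_i] ≤ Σ_i P[A_i] ≤ 20·p = 20·(1/20) = 1.
Numerically: 1 ≈ 1.000.
Is 1 < 1? NO.
Since the bound 1 is ≥ 1, the union bound is uninformative here; it does NOT by itself certify existence.

20·p = 1 ≈ 1.000; existence NOT certified by the union bound.


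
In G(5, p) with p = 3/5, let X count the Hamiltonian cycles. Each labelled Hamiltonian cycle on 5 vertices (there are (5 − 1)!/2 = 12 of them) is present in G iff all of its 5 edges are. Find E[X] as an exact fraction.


K_5 has (5 − 1)!/2 = 12 labelled Hamiltonian cycles.
For each such Hamiltonian cycle H, let X_H = 1 if all 5 edges of H are present in G. Then P[X_H = 1] = p^{5} = (3/5)^{5} = 243/3125.
By linearity of expectation: E[X] = Σ_H E[X_H] = 12 · p^{5} = 12 · 243/3125 = 2916/3125.
Numerically: E[X] ≈ 0.933.

E[X] = 12 · (3/5)^{5} = 2916/3125 ≈ 0.933.


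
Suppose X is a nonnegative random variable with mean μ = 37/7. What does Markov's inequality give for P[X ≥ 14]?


μ = E[X] = 37/7, a = 14.
Markov: P[X ≥ 14] ≤ μ/a = (37/7)/14 = 37/98.
Numerically: ≈ 0.378.
(Since a = 14 > μ = 5.286, the bound 37/98 is < 1 and informative.)

P[X ≥ 14] ≤ 37/98 ≈ 0.378.


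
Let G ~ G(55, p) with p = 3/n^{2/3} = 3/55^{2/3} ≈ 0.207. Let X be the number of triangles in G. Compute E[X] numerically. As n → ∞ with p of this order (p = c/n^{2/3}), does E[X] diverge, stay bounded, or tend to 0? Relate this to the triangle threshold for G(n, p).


Number of potential triangles: C(55, 3) = 26235.
Each occurs with probability p³ ≈ (0.207)³ ≈ 8.92562e-03.
By linearity: E[X] = C(55, 3)·p³ ≈ 26235 · 8.92562e-03 ≈ 234.164.
Since α = 2/3 < 1, p = c/n^{2/3} ≫ 1/n is above the triangle threshold p ~ 1/n. Asymptotically E[X] ~ (c³/6)·n^{3(1−α)} = (3³/6)·n^{1} → ∞; triangles are abundant w.h.p.

E[X] ≈ 234.164; in regime p = Θ(1/n^{2/3}) E[X] diverges (above the triangle threshold p ~ 1/n).


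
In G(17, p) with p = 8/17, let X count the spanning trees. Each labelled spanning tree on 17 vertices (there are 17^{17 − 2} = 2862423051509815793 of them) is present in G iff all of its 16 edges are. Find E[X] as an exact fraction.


K_17 has 17^{17 − 2} = 2862423051509815793 labelled spanning trees.
For each such spanning tree H, let X_H = 1 if all 16 edges of H are present in G. Then P[X_H = 1] = p^{16} = (8/17)^{16} = 281474976710656/48661191875666868481.
By linearity: E[X] = Σ_H E[X_H] = 2862423051509815793 · p^{16} = 2862423051509815793 · 281474976710656/48661191875666868481 = 281474976710656/17.
Numerically: E[X] ≈ 1.66e+13.

E[X] = 2862423051509815793 · (8/17)^{16} = 281474976710656/17 ≈ 1.66e+13.


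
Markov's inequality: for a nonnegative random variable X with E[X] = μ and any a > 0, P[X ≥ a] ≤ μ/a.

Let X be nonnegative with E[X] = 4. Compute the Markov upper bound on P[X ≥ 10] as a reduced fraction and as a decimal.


μ = E[X] = 4, a = 10.
Markov: P[X ≥ 10] ≤ μ/a = (4)/10 = 2/5.
Numerically: ≈ 0.400.
(Since a = 10 > μ = 4.000, the bound 2/5 is < 1 and informative.)

P[X ≥ 10] ≤ 2/5 ≈ 0.400.


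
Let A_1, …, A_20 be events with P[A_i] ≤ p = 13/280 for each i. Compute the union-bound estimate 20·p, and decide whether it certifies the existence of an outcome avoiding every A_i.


Union bound: P[∪_{i=1}^{20} A_i] ≤ Σ_i P[A_i] ≤ 20·p = 20·(13/280) = 13/14.
Numerically: 13/14 ≈ 0.929.
Is 13/14 < 1? YES.
Since P[∪ A_i] ≤ 13/14 < 1, the complement has P[∩ A_i^c] ≥ 1 − 13/14 = 1/14 > 0, so some outcome avoids every A_i.

20·p = 13/14 ≈ 0.929; existence CERTIFIED by the union bound.


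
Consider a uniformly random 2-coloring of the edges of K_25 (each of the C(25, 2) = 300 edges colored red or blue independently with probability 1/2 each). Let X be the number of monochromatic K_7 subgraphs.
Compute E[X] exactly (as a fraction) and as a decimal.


Let X = Σ_S X_S over the C(25, 7) = 480700 subsets S of size 7, where X_S = 1 if the K_7 on S is monochromatic.
For a fixed S, the K_7 on S has C(7, 2) = 21 edges. P[all 21 edges red] = (1/2)^21, and likewise for blue, so P[monochromatic] = 2·(1/2)^21 = 2^{1 − 21} = 1/1048576.
By linearity: E[X] = C(25, 7) · 2^{1 − 21} = 480700 · 1/1048576 = 120175/262144.
Numerically: E[X] ≈ 0.4584.

E[X] = C(25,7)·2^(1−C(7,2)) = 120175/262144 ≈ 0.4584.


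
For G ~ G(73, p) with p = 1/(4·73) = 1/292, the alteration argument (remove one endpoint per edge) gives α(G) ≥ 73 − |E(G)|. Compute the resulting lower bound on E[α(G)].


E[|E(G)|] = C(73, 2)·p = 2628 · (1/292) = 9.
E[α(G)] ≥ n − E[|E(G)|] = 73 − 9 = 64.
Numerically: ≈ 64.0000.
(This is only a lower bound; the true E[α(G)] may be larger.)

E[α(G)] ≥ 64 ≈ 64.0000.


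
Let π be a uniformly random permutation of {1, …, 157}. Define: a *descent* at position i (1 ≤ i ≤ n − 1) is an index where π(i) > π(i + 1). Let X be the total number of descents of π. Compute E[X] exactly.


Write X = Σ X_I over i = 1, …, 156, with X_I the indicator of one descent.
There are 156 indicators.
For each fixed i, the pair (π(i), π(i+1)) is a uniformly random ordered pair of distinct values from {1, …, 157}; by symmetry P[π(i) > π(i+1)] = 1/2.
By linearity: E[X] = 156 · (1/2) = (157 − 1) · (1/2) = 78 ≈ 78.000.

E[X] = 78 = 78.000.


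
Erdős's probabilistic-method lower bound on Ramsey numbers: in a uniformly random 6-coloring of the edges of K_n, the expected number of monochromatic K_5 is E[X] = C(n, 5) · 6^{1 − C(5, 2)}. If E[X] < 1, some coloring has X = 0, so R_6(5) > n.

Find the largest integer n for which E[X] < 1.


We need C(n, 5) · 6^{1 − 10} < 1, i.e. C(n, 5) < 6^{10 − 1} = 10077696.
Check values of n near the boundary:
  n = 64: C(64, 5) = 7624512; 7624512 < 10077696? YES
  n = 65: C(65, 5) = 8259888; 8259888 < 10077696? YES
  n = 66: C(66, 5) = 8936928; 8936928 < 10077696? YES
  n = 67: C(67, 5) = 9657648; 9657648 < 10077696? YES
  n = 68: C(68, 5) = 10424128; 10424128 < 10077696? NO
  n = 69: C(69, 5) = 11238513; 11238513 < 10077696? NO
  n = 70: C(70, 5) = 12103014; 12103014 < 10077696? NO
The largest n with C(n, 5) < 10077696 is n = 67 (where E[X] = 67067/69984 ≈ 0.958319). Hence R_6(5) > 67, i.e. R_6(5) ≥ 68.

Largest n = 67; hence R_6(5) > 67.


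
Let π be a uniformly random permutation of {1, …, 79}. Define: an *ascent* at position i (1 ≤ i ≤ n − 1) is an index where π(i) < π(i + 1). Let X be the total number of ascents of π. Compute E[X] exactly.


Write X = Σ X_I over i = 1, …, 78, with X_I the indicator of one ascent.
There are 78 indicators.
For each fixed i, the pair (π(i), π(i+1)) is a uniformly random ordered pair of distinct values from {1, …, 79}; by symmetry P[π(i) < π(i+1)] = 1/2.
By linearity: E[X] = 78 · (1/2) = (79 − 1) · (1/2) = 39 ≈ 39.000000.

E[X] = 39 = 39.000000.
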